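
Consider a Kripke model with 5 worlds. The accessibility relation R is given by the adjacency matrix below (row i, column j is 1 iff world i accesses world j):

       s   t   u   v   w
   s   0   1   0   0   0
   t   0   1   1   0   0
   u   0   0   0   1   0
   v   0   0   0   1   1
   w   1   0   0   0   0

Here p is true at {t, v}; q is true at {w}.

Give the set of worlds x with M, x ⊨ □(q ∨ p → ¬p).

s: successors {t}; q ∨ p → ¬p there: t:F. ✗
t: successors {t, u}; q ∨ p → ¬p there: t:F, u:T. ✗
u: successors {v}; q ∨ p → ¬p there: v:F. ✗
v: successors {v, w}; q ∨ p → ¬p there: v:F, w:T. ✗
w: successors {s}; q ∨ p → ¬p there: s:T. ✓

{w}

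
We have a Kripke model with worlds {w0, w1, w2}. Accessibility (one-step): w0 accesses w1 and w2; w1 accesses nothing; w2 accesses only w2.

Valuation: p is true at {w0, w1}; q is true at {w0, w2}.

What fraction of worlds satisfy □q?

2/3

w0: successors {w1, w2}; q there: w1:F, w2:T. ✗
w1: no successors, so □q holds vacuously. ✓
w2: successors {w2}; q there: w2:T. ✓
That's 2 of 3 worlds, so 2/3.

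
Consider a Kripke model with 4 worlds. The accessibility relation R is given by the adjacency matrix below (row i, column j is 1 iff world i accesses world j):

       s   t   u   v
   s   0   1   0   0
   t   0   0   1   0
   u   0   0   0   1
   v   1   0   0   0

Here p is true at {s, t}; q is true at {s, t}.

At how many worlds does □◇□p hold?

s: successors {t}; ◇□p there: t:F. ✗
t: successors {u}; ◇□p there: u:T. ✓
u: successors {v}; ◇□p there: v:T. ✓
v: successors {s}; ◇□p there: s:F. ✗
Satisfying worlds: {t, u}.

2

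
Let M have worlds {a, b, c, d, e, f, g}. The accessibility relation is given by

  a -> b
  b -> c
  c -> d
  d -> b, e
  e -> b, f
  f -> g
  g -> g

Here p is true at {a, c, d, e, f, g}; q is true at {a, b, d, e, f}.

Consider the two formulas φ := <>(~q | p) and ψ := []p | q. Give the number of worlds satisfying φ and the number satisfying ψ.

For <>(~q | p):
a: successors {b}; ~q | p there: b:F. ✗
b: successors {c}; ~q | p there: c:T. ✓
c: successors {d}; ~q | p there: d:T. ✓
d: successors {b, e}; ~q | p there: b:F, e:T. ✓
e: successors {b, f}; ~q | p there: b:F, f:T. ✓
f: successors {g}; ~q | p there: g:T. ✓
g: successors {g}; ~q | p there: g:T. ✓
— 6 worlds.
For []p | q:
a: []p is F, q is T. ✓
b: []p is T, q is T. ✓
c: []p is T, q is F. ✓
d: []p is F, q is T. ✓
e: []p is F, q is T. ✓
f: []p is T, q is T. ✓
g: []p is T, q is F. ✓
— 7 worlds.

6 and 7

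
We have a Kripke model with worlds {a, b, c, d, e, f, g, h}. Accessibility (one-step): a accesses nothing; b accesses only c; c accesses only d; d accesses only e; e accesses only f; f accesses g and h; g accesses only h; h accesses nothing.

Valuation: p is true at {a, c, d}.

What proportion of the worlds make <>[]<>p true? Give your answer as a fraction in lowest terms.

1/4

a: no successors, so <>[]<>p fails. ✗
b: successors {c}; []<>p there: c:F. ✗
c: successors {d}; []<>p there: d:F. ✗
d: successors {e}; []<>p there: e:F. ✗
e: successors {f}; []<>p there: f:F. ✗
f: successors {g, h}; []<>p there: g:F, h:T. ✓
g: successors {h}; []<>p there: h:T. ✓
h: no successors, so <>[]<>p fails. ✗
That's 2 of 8 worlds, so 2/8 = 1/4.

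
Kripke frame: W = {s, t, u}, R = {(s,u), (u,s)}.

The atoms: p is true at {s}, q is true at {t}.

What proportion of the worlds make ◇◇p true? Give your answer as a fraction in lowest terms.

s: successors {u}; ◇p there: u:T. ✓
t: no successors, so ◇◇p fails. ✗
u: successors {s}; ◇p there: s:F. ✗
That's 1 of 3 worlds, so 1/3.

1/3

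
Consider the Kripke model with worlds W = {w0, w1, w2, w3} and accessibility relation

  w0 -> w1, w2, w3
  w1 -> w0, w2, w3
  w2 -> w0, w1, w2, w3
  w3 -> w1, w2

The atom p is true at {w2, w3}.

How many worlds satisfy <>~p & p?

2

w0: <>~p is T, p is F. ✗
w1: <>~p is T, p is F. ✗
w2: <>~p is T, p is T. ✓
w3: <>~p is T, p is T. ✓
Satisfying worlds: {w2, w3}.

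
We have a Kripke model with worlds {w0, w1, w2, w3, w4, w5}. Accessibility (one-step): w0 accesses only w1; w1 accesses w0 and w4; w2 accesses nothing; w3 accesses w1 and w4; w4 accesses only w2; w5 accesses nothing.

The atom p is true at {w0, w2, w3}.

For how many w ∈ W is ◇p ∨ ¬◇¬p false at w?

w0: ◇p is F, ¬◇¬p is F. ✗
w1: ◇p is T, ¬◇¬p is F. ✓
w2: ◇p is F, ¬◇¬p is T. ✓
w3: ◇p is F, ¬◇¬p is F. ✗
w4: ◇p is T, ¬◇¬p is T. ✓
w5: ◇p is F, ¬◇¬p is T. ✓
Satisfying worlds: {w1, w2, w4, w5}.
So ◇p ∨ ¬◇¬p fails at the other 2 worlds.

2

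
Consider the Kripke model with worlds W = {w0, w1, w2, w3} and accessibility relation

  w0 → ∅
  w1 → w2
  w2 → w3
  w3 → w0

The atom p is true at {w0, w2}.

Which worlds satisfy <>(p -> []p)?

{w2, w3}

w0: no successors, so <>(p -> []p) fails. ✗
w1: successors {w2}; p -> []p there: w2:F. ✗
w2: successors {w3}; p -> []p there: w3:T. ✓
w3: successors {w0}; p -> []p there: w0:T. ✓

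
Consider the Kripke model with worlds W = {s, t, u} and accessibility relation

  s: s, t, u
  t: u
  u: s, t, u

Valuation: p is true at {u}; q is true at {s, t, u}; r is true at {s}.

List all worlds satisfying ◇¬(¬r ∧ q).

s: successors {s, t, u}; ¬(¬r ∧ q) there: s:T, t:F, u:F. ✓
t: successors {u}; ¬(¬r ∧ q) there: u:F. ✗
u: successors {s, t, u}; ¬(¬r ∧ q) there: s:T, t:F, u:F. ✓

{s, u}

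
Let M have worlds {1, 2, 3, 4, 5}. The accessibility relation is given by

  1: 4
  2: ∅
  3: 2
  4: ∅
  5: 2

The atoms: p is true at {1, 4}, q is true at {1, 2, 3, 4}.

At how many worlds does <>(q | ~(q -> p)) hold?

1: successors {4}; q | ~(q -> p) there: 4:T. ✓
2: no successors, so <>(q | ~(q -> p)) fails. ✗
3: successors {2}; q | ~(q -> p) there: 2:T. ✓
4: no successors, so <>(q | ~(q -> p)) fails. ✗
5: successors {2}; q | ~(q -> p) there: 2:T. ✓
Satisfying worlds: {1, 3, 5}.

3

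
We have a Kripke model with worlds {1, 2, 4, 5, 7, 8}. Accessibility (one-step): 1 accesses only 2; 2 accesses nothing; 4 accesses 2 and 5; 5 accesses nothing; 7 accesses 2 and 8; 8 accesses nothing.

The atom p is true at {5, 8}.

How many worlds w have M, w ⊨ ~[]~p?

2

1: []~p is T. ✗
2: []~p is T. ✗
4: []~p is F. ✓
5: []~p is T. ✗
7: []~p is F. ✓
8: []~p is T. ✗
Satisfying worlds: {4, 7}.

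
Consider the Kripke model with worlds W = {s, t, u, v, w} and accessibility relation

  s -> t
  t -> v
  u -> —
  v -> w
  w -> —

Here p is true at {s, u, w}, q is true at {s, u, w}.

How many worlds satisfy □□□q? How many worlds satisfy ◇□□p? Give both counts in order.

For □□□q:
s: successors {t}; □□q there: t:T. ✓
t: successors {v}; □□q there: v:T. ✓
u: no successors, so □□□q holds vacuously. ✓
v: successors {w}; □□q there: w:T. ✓
w: no successors, so □□□q holds vacuously. ✓
— 5 worlds.
For ◇□□p:
s: successors {t}; □□p there: t:T. ✓
t: successors {v}; □□p there: v:T. ✓
u: no successors, so ◇□□p fails. ✗
v: successors {w}; □□p there: w:T. ✓
w: no successors, so ◇□□p fails. ✗
— 3 worlds.

5 and 3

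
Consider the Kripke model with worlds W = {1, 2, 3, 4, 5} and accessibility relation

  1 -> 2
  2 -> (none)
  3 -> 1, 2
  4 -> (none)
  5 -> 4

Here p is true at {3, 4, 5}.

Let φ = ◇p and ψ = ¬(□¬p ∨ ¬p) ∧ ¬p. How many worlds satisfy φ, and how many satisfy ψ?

1 and 0

For ◇p:
1: successors {2}; p there: 2:F. ✗
2: no successors, so ◇p fails. ✗
3: successors {1, 2}; p there: 1:F, 2:F. ✗
4: no successors, so ◇p fails. ✗
5: successors {4}; p there: 4:T. ✓
— 1 world.
For ¬(□¬p ∨ ¬p) ∧ ¬p:
1: ¬(□¬p ∨ ¬p) is F, ¬p is T. ✗
2: ¬(□¬p ∨ ¬p) is F, ¬p is T. ✗
3: ¬(□¬p ∨ ¬p) is F, ¬p is F. ✗
4: ¬(□¬p ∨ ¬p) is F, ¬p is F. ✗
5: ¬(□¬p ∨ ¬p) is T, ¬p is F. ✗
— 0 worlds.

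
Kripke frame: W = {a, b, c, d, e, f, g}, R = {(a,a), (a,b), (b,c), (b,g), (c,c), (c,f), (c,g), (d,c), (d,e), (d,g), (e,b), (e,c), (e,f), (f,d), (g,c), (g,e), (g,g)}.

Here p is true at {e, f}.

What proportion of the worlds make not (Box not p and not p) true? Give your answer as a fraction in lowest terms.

5/7

a: Box not p and not p is T. ✗
b: Box not p and not p is T. ✗
c: Box not p and not p is F. ✓
d: Box not p and not p is F. ✓
e: Box not p and not p is F. ✓
f: Box not p and not p is F. ✓
g: Box not p and not p is F. ✓
That's 5 of 7 worlds, so 5/7.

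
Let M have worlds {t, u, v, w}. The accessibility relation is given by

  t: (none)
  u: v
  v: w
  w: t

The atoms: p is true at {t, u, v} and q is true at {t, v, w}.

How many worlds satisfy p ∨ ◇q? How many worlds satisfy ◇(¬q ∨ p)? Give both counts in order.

4 and 2

For p ∨ ◇q:
t: p is T, ◇q is F. ✓
u: p is T, ◇q is T. ✓
v: p is T, ◇q is T. ✓
w: p is F, ◇q is T. ✓
— 4 worlds.
For ◇(¬q ∨ p):
t: no successors, so ◇(¬q ∨ p) fails. ✗
u: successors {v}; ¬q ∨ p there: v:T. ✓
v: successors {w}; ¬q ∨ p there: w:F. ✗
w: successors {t}; ¬q ∨ p there: t:T. ✓
— 2 worlds.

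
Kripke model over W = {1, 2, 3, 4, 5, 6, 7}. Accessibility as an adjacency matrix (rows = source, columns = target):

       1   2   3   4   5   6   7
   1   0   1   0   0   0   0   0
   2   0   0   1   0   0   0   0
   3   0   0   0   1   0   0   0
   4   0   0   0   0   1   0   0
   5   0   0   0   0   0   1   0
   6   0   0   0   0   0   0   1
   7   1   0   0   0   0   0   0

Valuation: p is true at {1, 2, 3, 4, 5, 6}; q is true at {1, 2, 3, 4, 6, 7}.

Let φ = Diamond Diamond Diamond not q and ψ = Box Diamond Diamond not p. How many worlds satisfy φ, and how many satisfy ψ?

For Diamond Diamond Diamond not q:
1: successors {2}; Diamond Diamond not q there: 2:F. ✗
2: successors {3}; Diamond Diamond not q there: 3:T. ✓
3: successors {4}; Diamond Diamond not q there: 4:F. ✗
4: successors {5}; Diamond Diamond not q there: 5:F. ✗
5: successors {6}; Diamond Diamond not q there: 6:F. ✗
6: successors {7}; Diamond Diamond not q there: 7:F. ✗
7: successors {1}; Diamond Diamond not q there: 1:F. ✗
— 1 world.
For Box Diamond Diamond not p:
1: successors {2}; Diamond Diamond not p there: 2:F. ✗
2: successors {3}; Diamond Diamond not p there: 3:F. ✗
3: successors {4}; Diamond Diamond not p there: 4:F. ✗
4: successors {5}; Diamond Diamond not p there: 5:T. ✓
5: successors {6}; Diamond Diamond not p there: 6:F. ✗
6: successors {7}; Diamond Diamond not p there: 7:F. ✗
7: successors {1}; Diamond Diamond not p there: 1:F. ✗
— 1 world.

1 and 1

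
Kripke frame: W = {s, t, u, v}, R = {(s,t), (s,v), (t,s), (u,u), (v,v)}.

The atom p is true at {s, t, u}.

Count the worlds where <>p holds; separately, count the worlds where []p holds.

For <>p:
s: successors {t, v}; p there: t:T, v:F. ✓
t: successors {s}; p there: s:T. ✓
u: successors {u}; p there: u:T. ✓
v: successors {v}; p there: v:F. ✗
— 3 worlds.
For []p:
s: successors {t, v}; p there: t:T, v:F. ✗
t: successors {s}; p there: s:T. ✓
u: successors {u}; p there: u:T. ✓
v: successors {v}; p there: v:F. ✗
— 2 worlds.

3 and 2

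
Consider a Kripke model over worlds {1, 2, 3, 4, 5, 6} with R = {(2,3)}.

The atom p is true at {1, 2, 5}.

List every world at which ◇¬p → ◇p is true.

{1, 3, 4, 5, 6}

1: ◇¬p is F, ◇p is F. ✓
2: ◇¬p is T, ◇p is F. ✗
3: ◇¬p is F, ◇p is F. ✓
4: ◇¬p is F, ◇p is F. ✓
5: ◇¬p is F, ◇p is F. ✓
6: ◇¬p is F, ◇p is F. ✓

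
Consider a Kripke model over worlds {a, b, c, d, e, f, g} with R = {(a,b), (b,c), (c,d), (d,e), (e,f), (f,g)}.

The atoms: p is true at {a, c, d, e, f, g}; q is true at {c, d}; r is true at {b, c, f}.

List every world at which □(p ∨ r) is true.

a: successors {b}; p ∨ r there: b:T. ✓
b: successors {c}; p ∨ r there: c:T. ✓
c: successors {d}; p ∨ r there: d:T. ✓
d: successors {e}; p ∨ r there: e:T. ✓
e: successors {f}; p ∨ r there: f:T. ✓
f: successors {g}; p ∨ r there: g:T. ✓
g: no successors, so □(p ∨ r) holds vacuously. ✓

{a, b, c, d, e, f, g}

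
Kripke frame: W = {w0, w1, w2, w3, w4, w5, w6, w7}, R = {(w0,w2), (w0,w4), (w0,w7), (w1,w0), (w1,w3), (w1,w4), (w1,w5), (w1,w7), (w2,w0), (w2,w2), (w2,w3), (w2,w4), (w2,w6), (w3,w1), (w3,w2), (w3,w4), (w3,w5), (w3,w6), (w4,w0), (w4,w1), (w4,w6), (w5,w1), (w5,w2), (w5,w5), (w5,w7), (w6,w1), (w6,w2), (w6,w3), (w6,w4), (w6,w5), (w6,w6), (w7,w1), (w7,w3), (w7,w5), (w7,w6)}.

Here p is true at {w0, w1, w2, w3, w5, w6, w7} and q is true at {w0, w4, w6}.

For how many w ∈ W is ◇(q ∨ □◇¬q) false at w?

w0: successors {w2, w4, w7}; q ∨ □◇¬q there: w2:T, w4:T, w7:T. ✓
w1: successors {w0, w3, w4, w5, w7}; q ∨ □◇¬q there: w0:T, w3:T, w4:T, w5:T, w7:T. ✓
w2: successors {w0, w2, w3, w4, w6}; q ∨ □◇¬q there: w0:T, w2:T, w3:T, w4:T, w6:T. ✓
w3: successors {w1, w2, w4, w5, w6}; q ∨ □◇¬q there: w1:T, w2:T, w4:T, w5:T, w6:T. ✓
w4: successors {w0, w1, w6}; q ∨ □◇¬q there: w0:T, w1:T, w6:T. ✓
w5: successors {w1, w2, w5, w7}; q ∨ □◇¬q there: w1:T, w2:T, w5:T, w7:T. ✓
w6: successors {w1, w2, w3, w4, w5, w6}; q ∨ □◇¬q there: w1:T, w2:T, w3:T, w4:T, w5:T, w6:T. ✓
w7: successors {w1, w3, w5, w6}; q ∨ □◇¬q there: w1:T, w3:T, w5:T, w6:T. ✓
Satisfying worlds: {w0, w1, w2, w3, w4, w5, w6, w7}.
So ◇(q ∨ □◇¬q) fails at the other 0 worlds.

0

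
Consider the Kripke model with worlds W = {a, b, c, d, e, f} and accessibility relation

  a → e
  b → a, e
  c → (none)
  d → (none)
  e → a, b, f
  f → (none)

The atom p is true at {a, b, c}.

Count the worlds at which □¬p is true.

a: successors {e}; ¬p there: e:T. ✓
b: successors {a, e}; ¬p there: a:F, e:T. ✗
c: no successors, so □¬p holds vacuously. ✓
d: no successors, so □¬p holds vacuously. ✓
e: successors {a, b, f}; ¬p there: a:F, b:F, f:T. ✗
f: no successors, so □¬p holds vacuously. ✓
Satisfying worlds: {a, c, d, f}.

4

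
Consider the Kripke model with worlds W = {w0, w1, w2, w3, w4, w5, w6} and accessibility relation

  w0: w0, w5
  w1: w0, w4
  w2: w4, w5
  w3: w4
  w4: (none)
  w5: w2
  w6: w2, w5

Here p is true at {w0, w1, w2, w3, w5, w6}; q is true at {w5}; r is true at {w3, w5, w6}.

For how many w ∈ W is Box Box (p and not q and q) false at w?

w0: successors {w0, w5}; Box (p and not q and q) there: w0:F, w5:F. ✗
w1: successors {w0, w4}; Box (p and not q and q) there: w0:F, w4:T. ✗
w2: successors {w4, w5}; Box (p and not q and q) there: w4:T, w5:F. ✗
w3: successors {w4}; Box (p and not q and q) there: w4:T. ✓
w4: no successors, so Box Box (p and not q and q) holds vacuously. ✓
w5: successors {w2}; Box (p and not q and q) there: w2:F. ✗
w6: successors {w2, w5}; Box (p and not q and q) there: w2:F, w5:F. ✗
Satisfying worlds: {w3, w4}.
So Box Box (p and not q and q) fails at the other 5 worlds.

5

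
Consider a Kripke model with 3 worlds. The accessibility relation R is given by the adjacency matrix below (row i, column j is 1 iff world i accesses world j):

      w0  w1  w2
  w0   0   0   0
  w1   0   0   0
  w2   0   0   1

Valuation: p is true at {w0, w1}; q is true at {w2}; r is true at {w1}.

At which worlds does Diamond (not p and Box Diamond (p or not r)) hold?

{w2}

w0: no successors, so Diamond (not p and Box Diamond (p or not r)) fails. ✗
w1: no successors, so Diamond (not p and Box Diamond (p or not r)) fails. ✗
w2: successors {w2}; not p and Box Diamond (p or not r) there: w2:T. ✓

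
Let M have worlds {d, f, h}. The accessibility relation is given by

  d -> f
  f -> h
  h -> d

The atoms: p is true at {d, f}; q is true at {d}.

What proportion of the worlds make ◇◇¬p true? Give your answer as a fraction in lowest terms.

1/3

d: successors {f}; ◇¬p there: f:T. ✓
f: successors {h}; ◇¬p there: h:F. ✗
h: successors {d}; ◇¬p there: d:F. ✗
That's 1 of 3 worlds, so 1/3.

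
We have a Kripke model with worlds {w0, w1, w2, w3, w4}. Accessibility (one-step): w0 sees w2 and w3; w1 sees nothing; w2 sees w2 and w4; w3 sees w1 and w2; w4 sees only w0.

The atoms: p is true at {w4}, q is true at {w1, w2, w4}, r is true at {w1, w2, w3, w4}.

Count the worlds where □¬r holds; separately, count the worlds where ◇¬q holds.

For □¬r:
w0: successors {w2, w3}; ¬r there: w2:F, w3:F. ✗
w1: no successors, so □¬r holds vacuously. ✓
w2: successors {w2, w4}; ¬r there: w2:F, w4:F. ✗
w3: successors {w1, w2}; ¬r there: w1:F, w2:F. ✗
w4: successors {w0}; ¬r there: w0:T. ✓
— 2 worlds.
For ◇¬q:
w0: successors {w2, w3}; ¬q there: w2:F, w3:T. ✓
w1: no successors, so ◇¬q fails. ✗
w2: successors {w2, w4}; ¬q there: w2:F, w4:F. ✗
w3: successors {w1, w2}; ¬q there: w1:F, w2:F. ✗
w4: successors {w0}; ¬q there: w0:T. ✓
— 2 worlds.

2 and 2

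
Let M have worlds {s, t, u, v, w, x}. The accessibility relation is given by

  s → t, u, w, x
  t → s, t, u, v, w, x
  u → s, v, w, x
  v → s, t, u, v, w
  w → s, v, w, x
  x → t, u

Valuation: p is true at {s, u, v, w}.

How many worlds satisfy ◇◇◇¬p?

s: successors {t, u, w, x}; ◇◇¬p there: t:T, u:T, w:T, x:T. ✓
t: successors {s, t, u, v, w, x}; ◇◇¬p there: s:T, t:T, u:T, v:T, w:T, x:T. ✓
u: successors {s, v, w, x}; ◇◇¬p there: s:T, v:T, w:T, x:T. ✓
v: successors {s, t, u, v, w}; ◇◇¬p there: s:T, t:T, u:T, v:T, w:T. ✓
w: successors {s, v, w, x}; ◇◇¬p there: s:T, v:T, w:T, x:T. ✓
x: successors {t, u}; ◇◇¬p there: t:T, u:T. ✓
Satisfying worlds: {s, t, u, v, w, x}.

6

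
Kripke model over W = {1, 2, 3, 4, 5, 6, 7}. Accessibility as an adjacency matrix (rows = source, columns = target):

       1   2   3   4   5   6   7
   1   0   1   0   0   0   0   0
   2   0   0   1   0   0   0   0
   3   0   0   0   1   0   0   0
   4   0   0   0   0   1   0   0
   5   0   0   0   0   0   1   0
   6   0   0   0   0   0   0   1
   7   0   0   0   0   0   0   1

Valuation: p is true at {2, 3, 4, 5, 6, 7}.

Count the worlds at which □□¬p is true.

0

1: successors {2}; □¬p there: 2:F. ✗
2: successors {3}; □¬p there: 3:F. ✗
3: successors {4}; □¬p there: 4:F. ✗
4: successors {5}; □¬p there: 5:F. ✗
5: successors {6}; □¬p there: 6:F. ✗
6: successors {7}; □¬p there: 7:F. ✗
7: successors {7}; □¬p there: 7:F. ✗
Satisfying worlds: ∅.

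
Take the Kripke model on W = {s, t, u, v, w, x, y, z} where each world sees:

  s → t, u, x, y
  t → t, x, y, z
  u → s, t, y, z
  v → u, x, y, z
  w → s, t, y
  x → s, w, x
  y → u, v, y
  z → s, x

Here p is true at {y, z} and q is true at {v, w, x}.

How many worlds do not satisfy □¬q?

6

s: successors {t, u, x, y}; ¬q there: t:T, u:T, x:F, y:T. ✗
t: successors {t, x, y, z}; ¬q there: t:T, x:F, y:T, z:T. ✗
u: successors {s, t, y, z}; ¬q there: s:T, t:T, y:T, z:T. ✓
v: successors {u, x, y, z}; ¬q there: u:T, x:F, y:T, z:T. ✗
w: successors {s, t, y}; ¬q there: s:T, t:T, y:T. ✓
x: successors {s, w, x}; ¬q there: s:T, w:F, x:F. ✗
y: successors {u, v, y}; ¬q there: u:T, v:F, y:T. ✗
z: successors {s, x}; ¬q there: s:T, x:F. ✗
Satisfying worlds: {u, w}.
So □¬q fails at the other 6 worlds.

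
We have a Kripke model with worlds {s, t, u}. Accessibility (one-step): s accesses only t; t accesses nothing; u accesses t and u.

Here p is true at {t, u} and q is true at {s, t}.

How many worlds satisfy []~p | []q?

2

s: []~p is F, []q is T. ✓
t: []~p is T, []q is T. ✓
u: []~p is F, []q is F. ✗
Satisfying worlds: {s, t}.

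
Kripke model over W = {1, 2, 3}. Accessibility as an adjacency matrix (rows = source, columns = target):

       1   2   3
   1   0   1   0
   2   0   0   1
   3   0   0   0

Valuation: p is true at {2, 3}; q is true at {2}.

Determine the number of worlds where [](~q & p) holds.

2

1: successors {2}; ~q & p there: 2:F. ✗
2: successors {3}; ~q & p there: 3:T. ✓
3: no successors, so [](~q & p) holds vacuously. ✓
Satisfying worlds: {2, 3}.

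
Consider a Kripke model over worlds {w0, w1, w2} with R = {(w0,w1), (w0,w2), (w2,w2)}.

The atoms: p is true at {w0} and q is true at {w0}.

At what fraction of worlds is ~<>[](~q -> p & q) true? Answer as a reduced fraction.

w0: <>[](~q -> p & q) is T. ✗
w1: <>[](~q -> p & q) is F. ✓
w2: <>[](~q -> p & q) is F. ✓
That's 2 of 3 worlds, so 2/3.

2/3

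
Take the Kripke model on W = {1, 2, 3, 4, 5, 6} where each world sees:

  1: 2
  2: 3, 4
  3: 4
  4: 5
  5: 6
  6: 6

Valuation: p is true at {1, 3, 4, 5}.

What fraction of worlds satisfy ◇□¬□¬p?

1/3

1: successors {2}; □¬□¬p there: 2:T. ✓
2: successors {3, 4}; □¬□¬p there: 3:T, 4:F. ✓
3: successors {4}; □¬□¬p there: 4:F. ✗
4: successors {5}; □¬□¬p there: 5:F. ✗
5: successors {6}; □¬□¬p there: 6:F. ✗
6: successors {6}; □¬□¬p there: 6:F. ✗
That's 2 of 6 worlds, so 2/6 = 1/3.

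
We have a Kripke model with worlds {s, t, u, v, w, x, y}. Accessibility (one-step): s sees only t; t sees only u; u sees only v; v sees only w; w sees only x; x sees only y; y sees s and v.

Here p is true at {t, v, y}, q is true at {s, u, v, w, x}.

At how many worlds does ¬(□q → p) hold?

s: □q → p is T. ✗
t: □q → p is T. ✗
u: □q → p is F. ✓
v: □q → p is T. ✗
w: □q → p is F. ✓
x: □q → p is T. ✗
y: □q → p is T. ✗
Satisfying worlds: {u, w}.

2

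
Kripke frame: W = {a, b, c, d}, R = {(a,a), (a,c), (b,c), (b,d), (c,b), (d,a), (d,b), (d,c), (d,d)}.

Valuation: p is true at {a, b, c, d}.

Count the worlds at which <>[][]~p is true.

0

a: successors {a, c}; [][]~p there: a:F, c:F. ✗
b: successors {c, d}; [][]~p there: c:F, d:F. ✗
c: successors {b}; [][]~p there: b:F. ✗
d: successors {a, b, c, d}; [][]~p there: a:F, b:F, c:F, d:F. ✗
Satisfying worlds: ∅.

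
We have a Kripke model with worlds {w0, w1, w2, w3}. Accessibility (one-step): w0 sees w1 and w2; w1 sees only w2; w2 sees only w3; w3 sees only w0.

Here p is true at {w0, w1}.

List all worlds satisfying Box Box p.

w0: successors {w1, w2}; Box p there: w1:F, w2:F. ✗
w1: successors {w2}; Box p there: w2:F. ✗
w2: successors {w3}; Box p there: w3:T. ✓
w3: successors {w0}; Box p there: w0:F. ✗

{w2}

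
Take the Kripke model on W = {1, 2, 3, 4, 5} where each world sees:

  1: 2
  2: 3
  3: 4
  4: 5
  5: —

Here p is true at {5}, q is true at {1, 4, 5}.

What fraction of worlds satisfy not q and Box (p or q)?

1/5

1: not q is F, Box (p or q) is F. ✗
2: not q is T, Box (p or q) is F. ✗
3: not q is T, Box (p or q) is T. ✓
4: not q is F, Box (p or q) is T. ✗
5: not q is F, Box (p or q) is T. ✗
That's 1 of 5 worlds, so 1/5.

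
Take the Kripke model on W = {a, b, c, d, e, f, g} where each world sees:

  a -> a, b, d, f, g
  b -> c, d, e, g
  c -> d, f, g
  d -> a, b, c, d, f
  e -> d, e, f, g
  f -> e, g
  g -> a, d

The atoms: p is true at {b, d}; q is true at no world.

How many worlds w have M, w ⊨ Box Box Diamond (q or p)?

a: successors {a, b, d, f, g}; Box Diamond (q or p) there: a:F, b:T, d:F, f:T, g:T. ✗
b: successors {c, d, e, g}; Box Diamond (q or p) there: c:F, d:F, e:F, g:T. ✗
c: successors {d, f, g}; Box Diamond (q or p) there: d:F, f:T, g:T. ✗
d: successors {a, b, c, d, f}; Box Diamond (q or p) there: a:F, b:T, c:F, d:F, f:T. ✗
e: successors {d, e, f, g}; Box Diamond (q or p) there: d:F, e:F, f:T, g:T. ✗
f: successors {e, g}; Box Diamond (q or p) there: e:F, g:T. ✗
g: successors {a, d}; Box Diamond (q or p) there: a:F, d:F. ✗
Satisfying worlds: ∅.

0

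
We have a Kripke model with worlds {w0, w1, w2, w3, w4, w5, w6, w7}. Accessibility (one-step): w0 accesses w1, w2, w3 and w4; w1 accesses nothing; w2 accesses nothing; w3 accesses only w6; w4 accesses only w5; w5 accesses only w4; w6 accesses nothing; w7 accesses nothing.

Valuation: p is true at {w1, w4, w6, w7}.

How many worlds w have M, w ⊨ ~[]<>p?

3

w0: []<>p is F. ✓
w1: []<>p is T. ✗
w2: []<>p is T. ✗
w3: []<>p is F. ✓
w4: []<>p is T. ✗
w5: []<>p is F. ✓
w6: []<>p is T. ✗
w7: []<>p is T. ✗
Satisfying worlds: {w0, w3, w5}.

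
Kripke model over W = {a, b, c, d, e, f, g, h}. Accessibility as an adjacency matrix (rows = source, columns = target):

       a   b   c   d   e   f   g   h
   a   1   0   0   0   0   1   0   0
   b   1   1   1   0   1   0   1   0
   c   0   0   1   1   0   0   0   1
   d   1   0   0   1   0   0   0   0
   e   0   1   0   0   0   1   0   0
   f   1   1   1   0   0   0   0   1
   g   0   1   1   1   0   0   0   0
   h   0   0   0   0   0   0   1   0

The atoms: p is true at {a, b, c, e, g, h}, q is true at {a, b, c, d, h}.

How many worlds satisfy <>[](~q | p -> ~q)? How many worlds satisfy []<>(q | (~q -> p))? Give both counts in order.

2 and 8

For <>[](~q | p -> ~q):
a: successors {a, f}; [](~q | p -> ~q) there: a:F, f:F. ✗
b: successors {a, b, c, e, g}; [](~q | p -> ~q) there: a:F, b:F, c:F, e:F, g:F. ✗
c: successors {c, d, h}; [](~q | p -> ~q) there: c:F, d:F, h:T. ✓
d: successors {a, d}; [](~q | p -> ~q) there: a:F, d:F. ✗
e: successors {b, f}; [](~q | p -> ~q) there: b:F, f:F. ✗
f: successors {a, b, c, h}; [](~q | p -> ~q) there: a:F, b:F, c:F, h:T. ✓
g: successors {b, c, d}; [](~q | p -> ~q) there: b:F, c:F, d:F. ✗
h: successors {g}; [](~q | p -> ~q) there: g:F. ✗
— 2 worlds.
For []<>(q | (~q -> p)):
a: successors {a, f}; <>(q | (~q -> p)) there: a:T, f:T. ✓
b: successors {a, b, c, e, g}; <>(q | (~q -> p)) there: a:T, b:T, c:T, e:T, g:T. ✓
c: successors {c, d, h}; <>(q | (~q -> p)) there: c:T, d:T, h:T. ✓
d: successors {a, d}; <>(q | (~q -> p)) there: a:T, d:T. ✓
e: successors {b, f}; <>(q | (~q -> p)) there: b:T, f:T. ✓
f: successors {a, b, c, h}; <>(q | (~q -> p)) there: a:T, b:T, c:T, h:T. ✓
g: successors {b, c, d}; <>(q | (~q -> p)) there: b:T, c:T, d:T. ✓
h: successors {g}; <>(q | (~q -> p)) there: g:T. ✓
— 8 worlds.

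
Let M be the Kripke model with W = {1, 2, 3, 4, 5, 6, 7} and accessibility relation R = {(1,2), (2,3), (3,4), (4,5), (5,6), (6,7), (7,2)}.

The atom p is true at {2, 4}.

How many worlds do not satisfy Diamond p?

4

1: successors {2}; p there: 2:T. ✓
2: successors {3}; p there: 3:F. ✗
3: successors {4}; p there: 4:T. ✓
4: successors {5}; p there: 5:F. ✗
5: successors {6}; p there: 6:F. ✗
6: successors {7}; p there: 7:F. ✗
7: successors {2}; p there: 2:T. ✓
Satisfying worlds: {1, 3, 7}.
So Diamond p fails at the other 4 worlds.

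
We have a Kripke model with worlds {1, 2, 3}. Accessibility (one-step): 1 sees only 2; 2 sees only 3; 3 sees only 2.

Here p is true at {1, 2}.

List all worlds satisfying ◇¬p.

1: successors {2}; ¬p there: 2:F. ✗
2: successors {3}; ¬p there: 3:T. ✓
3: successors {2}; ¬p there: 2:F. ✗

{2}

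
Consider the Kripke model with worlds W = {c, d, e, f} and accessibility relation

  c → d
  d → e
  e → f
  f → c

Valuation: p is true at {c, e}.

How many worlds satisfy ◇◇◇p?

c: successors {d}; ◇◇p there: d:F. ✗
d: successors {e}; ◇◇p there: e:T. ✓
e: successors {f}; ◇◇p there: f:F. ✗
f: successors {c}; ◇◇p there: c:T. ✓
Satisfying worlds: {d, f}.

2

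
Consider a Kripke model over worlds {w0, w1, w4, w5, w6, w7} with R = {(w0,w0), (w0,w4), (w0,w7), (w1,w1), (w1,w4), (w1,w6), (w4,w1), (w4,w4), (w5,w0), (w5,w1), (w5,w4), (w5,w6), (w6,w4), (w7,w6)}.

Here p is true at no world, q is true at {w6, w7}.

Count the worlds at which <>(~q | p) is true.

w0: successors {w0, w4, w7}; ~q | p there: w0:T, w4:T, w7:F. ✓
w1: successors {w1, w4, w6}; ~q | p there: w1:T, w4:T, w6:F. ✓
w4: successors {w1, w4}; ~q | p there: w1:T, w4:T. ✓
w5: successors {w0, w1, w4, w6}; ~q | p there: w0:T, w1:T, w4:T, w6:F. ✓
w6: successors {w4}; ~q | p there: w4:T. ✓
w7: successors {w6}; ~q | p there: w6:F. ✗
Satisfying worlds: {w0, w1, w4, w5, w6}.

5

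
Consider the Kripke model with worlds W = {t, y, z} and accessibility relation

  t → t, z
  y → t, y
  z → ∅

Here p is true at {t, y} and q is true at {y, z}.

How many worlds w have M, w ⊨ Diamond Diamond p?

2

t: successors {t, z}; Diamond p there: t:T, z:F. ✓
y: successors {t, y}; Diamond p there: t:T, y:T. ✓
z: no successors, so Diamond Diamond p fails. ✗
Satisfying worlds: {t, y}.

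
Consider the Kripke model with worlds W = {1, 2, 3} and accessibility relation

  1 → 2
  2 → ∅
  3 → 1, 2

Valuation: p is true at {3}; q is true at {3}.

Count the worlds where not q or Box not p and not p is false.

1: not q is T, Box not p and not p is T. ✓
2: not q is T, Box not p and not p is T. ✓
3: not q is F, Box not p and not p is F. ✗
Satisfying worlds: {1, 2}.
So not q or Box not p and not p fails at the other 1 world.

1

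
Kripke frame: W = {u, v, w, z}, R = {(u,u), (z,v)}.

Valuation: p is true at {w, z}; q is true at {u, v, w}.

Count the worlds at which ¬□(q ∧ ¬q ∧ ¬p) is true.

u: □(q ∧ ¬q ∧ ¬p) is F. ✓
v: □(q ∧ ¬q ∧ ¬p) is T. ✗
w: □(q ∧ ¬q ∧ ¬p) is T. ✗
z: □(q ∧ ¬q ∧ ¬p) is F. ✓
Satisfying worlds: {u, z}.

2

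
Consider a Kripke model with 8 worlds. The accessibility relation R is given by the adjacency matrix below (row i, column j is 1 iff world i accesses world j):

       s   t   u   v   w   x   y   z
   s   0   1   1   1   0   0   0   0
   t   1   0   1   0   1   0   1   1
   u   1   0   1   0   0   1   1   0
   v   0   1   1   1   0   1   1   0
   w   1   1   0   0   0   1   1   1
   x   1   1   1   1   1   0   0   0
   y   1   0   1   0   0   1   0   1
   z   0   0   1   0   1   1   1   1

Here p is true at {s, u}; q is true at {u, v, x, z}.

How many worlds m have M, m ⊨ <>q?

8

s: successors {t, u, v}; q there: t:F, u:T, v:T. ✓
t: successors {s, u, w, y, z}; q there: s:F, u:T, w:F, y:F, z:T. ✓
u: successors {s, u, x, y}; q there: s:F, u:T, x:T, y:F. ✓
v: successors {t, u, v, x, y}; q there: t:F, u:T, v:T, x:T, y:F. ✓
w: successors {s, t, x, y, z}; q there: s:F, t:F, x:T, y:F, z:T. ✓
x: successors {s, t, u, v, w}; q there: s:F, t:F, u:T, v:T, w:F. ✓
y: successors {s, u, x, z}; q there: s:F, u:T, x:T, z:T. ✓
z: successors {u, w, x, y, z}; q there: u:T, w:F, x:T, y:F, z:T. ✓
Satisfying worlds: {s, t, u, v, w, x, y, z}.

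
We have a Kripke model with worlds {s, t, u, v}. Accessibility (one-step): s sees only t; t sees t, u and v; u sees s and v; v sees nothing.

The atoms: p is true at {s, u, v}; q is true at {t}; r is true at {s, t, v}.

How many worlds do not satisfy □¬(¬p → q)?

s: successors {t}; ¬(¬p → q) there: t:F. ✗
t: successors {t, u, v}; ¬(¬p → q) there: t:F, u:F, v:F. ✗
u: successors {s, v}; ¬(¬p → q) there: s:F, v:F. ✗
v: no successors, so □¬(¬p → q) holds vacuously. ✓
Satisfying worlds: {v}.
So □¬(¬p → q) fails at the other 3 worlds.

3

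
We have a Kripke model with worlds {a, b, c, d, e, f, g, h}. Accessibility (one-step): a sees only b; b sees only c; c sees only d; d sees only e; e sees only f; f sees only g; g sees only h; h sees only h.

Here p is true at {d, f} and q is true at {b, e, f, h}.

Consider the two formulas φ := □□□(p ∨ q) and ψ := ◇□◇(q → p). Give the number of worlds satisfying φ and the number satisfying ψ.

7 and 3

For □□□(p ∨ q):
a: successors {b}; □□(p ∨ q) there: b:T. ✓
b: successors {c}; □□(p ∨ q) there: c:T. ✓
c: successors {d}; □□(p ∨ q) there: d:T. ✓
d: successors {e}; □□(p ∨ q) there: e:F. ✗
e: successors {f}; □□(p ∨ q) there: f:T. ✓
f: successors {g}; □□(p ∨ q) there: g:T. ✓
g: successors {h}; □□(p ∨ q) there: h:T. ✓
h: successors {h}; □□(p ∨ q) there: h:T. ✓
— 7 worlds.
For ◇□◇(q → p):
a: successors {b}; □◇(q → p) there: b:T. ✓
b: successors {c}; □◇(q → p) there: c:F. ✗
c: successors {d}; □◇(q → p) there: d:T. ✓
d: successors {e}; □◇(q → p) there: e:T. ✓
e: successors {f}; □◇(q → p) there: f:F. ✗
f: successors {g}; □◇(q → p) there: g:F. ✗
g: successors {h}; □◇(q → p) there: h:F. ✗
h: successors {h}; □◇(q → p) there: h:F. ✗
— 3 worlds.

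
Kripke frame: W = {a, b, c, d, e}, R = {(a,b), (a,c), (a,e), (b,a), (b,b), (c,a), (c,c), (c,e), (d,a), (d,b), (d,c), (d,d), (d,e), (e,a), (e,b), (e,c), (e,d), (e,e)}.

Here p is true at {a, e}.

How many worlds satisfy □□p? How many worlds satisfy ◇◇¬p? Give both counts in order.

0 and 5

For □□p:
a: successors {b, c, e}; □p there: b:F, c:F, e:F. ✗
b: successors {a, b}; □p there: a:F, b:F. ✗
c: successors {a, c, e}; □p there: a:F, c:F, e:F. ✗
d: successors {a, b, c, d, e}; □p there: a:F, b:F, c:F, d:F, e:F. ✗
e: successors {a, b, c, d, e}; □p there: a:F, b:F, c:F, d:F, e:F. ✗
— 0 worlds.
For ◇◇¬p:
a: successors {b, c, e}; ◇¬p there: b:T, c:T, e:T. ✓
b: successors {a, b}; ◇¬p there: a:T, b:T. ✓
c: successors {a, c, e}; ◇¬p there: a:T, c:T, e:T. ✓
d: successors {a, b, c, d, e}; ◇¬p there: a:T, b:T, c:T, d:T, e:T. ✓
e: successors {a, b, c, d, e}; ◇¬p there: a:T, b:T, c:T, d:T, e:T. ✓
— 5 worlds.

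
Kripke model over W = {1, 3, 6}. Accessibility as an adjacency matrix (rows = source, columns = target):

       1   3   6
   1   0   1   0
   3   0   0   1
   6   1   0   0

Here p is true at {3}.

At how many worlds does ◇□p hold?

1

1: successors {3}; □p there: 3:F. ✗
3: successors {6}; □p there: 6:F. ✗
6: successors {1}; □p there: 1:T. ✓
Satisfying worlds: {6}.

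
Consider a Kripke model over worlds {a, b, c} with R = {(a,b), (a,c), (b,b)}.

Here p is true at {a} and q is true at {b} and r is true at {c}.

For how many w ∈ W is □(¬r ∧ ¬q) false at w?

2

a: successors {b, c}; ¬r ∧ ¬q there: b:F, c:F. ✗
b: successors {b}; ¬r ∧ ¬q there: b:F. ✗
c: no successors, so □(¬r ∧ ¬q) holds vacuously. ✓
Satisfying worlds: {c}.
So □(¬r ∧ ¬q) fails at the other 2 worlds.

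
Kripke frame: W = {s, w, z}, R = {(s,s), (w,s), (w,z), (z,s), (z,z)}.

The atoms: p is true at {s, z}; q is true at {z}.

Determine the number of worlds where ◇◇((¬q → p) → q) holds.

2

s: successors {s}; ◇((¬q → p) → q) there: s:F. ✗
w: successors {s, z}; ◇((¬q → p) → q) there: s:F, z:T. ✓
z: successors {s, z}; ◇((¬q → p) → q) there: s:F, z:T. ✓
Satisfying worlds: {w, z}.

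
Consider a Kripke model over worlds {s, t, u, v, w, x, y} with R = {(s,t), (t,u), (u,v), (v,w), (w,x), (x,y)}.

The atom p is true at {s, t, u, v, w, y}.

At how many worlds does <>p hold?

5

s: successors {t}; p there: t:T. ✓
t: successors {u}; p there: u:T. ✓
u: successors {v}; p there: v:T. ✓
v: successors {w}; p there: w:T. ✓
w: successors {x}; p there: x:F. ✗
x: successors {y}; p there: y:T. ✓
y: no successors, so <>p fails. ✗
Satisfying worlds: {s, t, u, v, x}.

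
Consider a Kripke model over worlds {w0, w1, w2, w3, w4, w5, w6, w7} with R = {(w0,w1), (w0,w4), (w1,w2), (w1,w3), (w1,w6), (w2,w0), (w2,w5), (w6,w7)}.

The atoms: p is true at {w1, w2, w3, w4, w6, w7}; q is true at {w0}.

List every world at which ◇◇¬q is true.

w0: successors {w1, w4}; ◇¬q there: w1:T, w4:F. ✓
w1: successors {w2, w3, w6}; ◇¬q there: w2:T, w3:F, w6:T. ✓
w2: successors {w0, w5}; ◇¬q there: w0:T, w5:F. ✓
w3: no successors, so ◇◇¬q fails. ✗
w4: no successors, so ◇◇¬q fails. ✗
w5: no successors, so ◇◇¬q fails. ✗
w6: successors {w7}; ◇¬q there: w7:F. ✗
w7: no successors, so ◇◇¬q fails. ✗

{w0, w1, w2}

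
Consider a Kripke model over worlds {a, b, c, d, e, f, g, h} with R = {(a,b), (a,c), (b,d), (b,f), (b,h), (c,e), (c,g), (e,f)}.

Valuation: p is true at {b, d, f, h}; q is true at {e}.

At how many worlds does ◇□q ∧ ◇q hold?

a: ◇□q is F, ◇q is F. ✗
b: ◇□q is T, ◇q is F. ✗
c: ◇□q is T, ◇q is T. ✓
d: ◇□q is F, ◇q is F. ✗
e: ◇□q is T, ◇q is F. ✗
f: ◇□q is F, ◇q is F. ✗
g: ◇□q is F, ◇q is F. ✗
h: ◇□q is F, ◇q is F. ✗
Satisfying worlds: {c}.

1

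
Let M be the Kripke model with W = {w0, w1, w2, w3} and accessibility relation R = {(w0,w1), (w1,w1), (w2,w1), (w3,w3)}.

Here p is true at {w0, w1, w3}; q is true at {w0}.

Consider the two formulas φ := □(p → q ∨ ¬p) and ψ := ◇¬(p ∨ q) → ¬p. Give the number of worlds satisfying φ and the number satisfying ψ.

For □(p → q ∨ ¬p):
w0: successors {w1}; p → q ∨ ¬p there: w1:F. ✗
w1: successors {w1}; p → q ∨ ¬p there: w1:F. ✗
w2: successors {w1}; p → q ∨ ¬p there: w1:F. ✗
w3: successors {w3}; p → q ∨ ¬p there: w3:F. ✗
— 0 worlds.
For ◇¬(p ∨ q) → ¬p:
w0: ◇¬(p ∨ q) is F, ¬p is F. ✓
w1: ◇¬(p ∨ q) is F, ¬p is F. ✓
w2: ◇¬(p ∨ q) is F, ¬p is T. ✓
w3: ◇¬(p ∨ q) is F, ¬p is F. ✓
— 4 worlds.

0 and 4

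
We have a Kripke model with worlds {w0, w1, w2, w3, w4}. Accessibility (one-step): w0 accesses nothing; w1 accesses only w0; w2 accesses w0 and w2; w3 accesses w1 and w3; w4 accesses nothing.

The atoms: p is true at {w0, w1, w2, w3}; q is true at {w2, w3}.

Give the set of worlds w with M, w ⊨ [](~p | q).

w0: no successors, so [](~p | q) holds vacuously. ✓
w1: successors {w0}; ~p | q there: w0:F. ✗
w2: successors {w0, w2}; ~p | q there: w0:F, w2:T. ✗
w3: successors {w1, w3}; ~p | q there: w1:F, w3:T. ✗
w4: no successors, so [](~p | q) holds vacuously. ✓

{w0, w4}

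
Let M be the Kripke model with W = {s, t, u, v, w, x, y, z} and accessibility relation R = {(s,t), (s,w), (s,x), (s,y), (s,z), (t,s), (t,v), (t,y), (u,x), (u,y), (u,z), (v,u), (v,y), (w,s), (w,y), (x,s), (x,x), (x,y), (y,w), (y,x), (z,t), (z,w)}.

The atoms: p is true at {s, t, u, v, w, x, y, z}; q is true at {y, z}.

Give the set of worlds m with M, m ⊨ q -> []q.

{s, t, u, v, w, x}

s: q is F, []q is F. ✓
t: q is F, []q is F. ✓
u: q is F, []q is F. ✓
v: q is F, []q is F. ✓
w: q is F, []q is F. ✓
x: q is F, []q is F. ✓
y: q is T, []q is F. ✗
z: q is T, []q is F. ✗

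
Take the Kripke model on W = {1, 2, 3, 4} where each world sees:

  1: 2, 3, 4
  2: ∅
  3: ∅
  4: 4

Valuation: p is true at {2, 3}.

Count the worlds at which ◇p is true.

1: successors {2, 3, 4}; p there: 2:T, 3:T, 4:F. ✓
2: no successors, so ◇p fails. ✗
3: no successors, so ◇p fails. ✗
4: successors {4}; p there: 4:F. ✗
Satisfying worlds: {1}.

1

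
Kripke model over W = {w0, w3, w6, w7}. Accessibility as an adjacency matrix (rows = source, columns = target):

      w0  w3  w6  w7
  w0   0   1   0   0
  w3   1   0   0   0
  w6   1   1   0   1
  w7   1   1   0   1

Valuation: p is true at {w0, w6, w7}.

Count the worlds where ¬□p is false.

w0: □p is F. ✓
w3: □p is T. ✗
w6: □p is F. ✓
w7: □p is F. ✓
Satisfying worlds: {w0, w6, w7}.
So ¬□p fails at the other 1 world.

1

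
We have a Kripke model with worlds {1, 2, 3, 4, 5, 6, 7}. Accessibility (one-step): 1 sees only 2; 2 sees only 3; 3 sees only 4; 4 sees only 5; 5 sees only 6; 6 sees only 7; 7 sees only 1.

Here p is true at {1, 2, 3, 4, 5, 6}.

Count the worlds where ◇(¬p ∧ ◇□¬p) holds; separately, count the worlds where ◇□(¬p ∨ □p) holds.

0 and 6

For ◇(¬p ∧ ◇□¬p):
1: successors {2}; ¬p ∧ ◇□¬p there: 2:F. ✗
2: successors {3}; ¬p ∧ ◇□¬p there: 3:F. ✗
3: successors {4}; ¬p ∧ ◇□¬p there: 4:F. ✗
4: successors {5}; ¬p ∧ ◇□¬p there: 5:F. ✗
5: successors {6}; ¬p ∧ ◇□¬p there: 6:F. ✗
6: successors {7}; ¬p ∧ ◇□¬p there: 7:F. ✗
7: successors {1}; ¬p ∧ ◇□¬p there: 1:F. ✗
— 0 worlds.
For ◇□(¬p ∨ □p):
1: successors {2}; □(¬p ∨ □p) there: 2:T. ✓
2: successors {3}; □(¬p ∨ □p) there: 3:T. ✓
3: successors {4}; □(¬p ∨ □p) there: 4:T. ✓
4: successors {5}; □(¬p ∨ □p) there: 5:F. ✗
5: successors {6}; □(¬p ∨ □p) there: 6:T. ✓
6: successors {7}; □(¬p ∨ □p) there: 7:T. ✓
7: successors {1}; □(¬p ∨ □p) there: 1:T. ✓
— 6 worlds.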